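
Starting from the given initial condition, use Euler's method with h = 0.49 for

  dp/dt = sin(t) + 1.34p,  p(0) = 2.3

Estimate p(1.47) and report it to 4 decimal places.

Euler: p_{n+1} = p_n + h·f(t_n, p_n).
t=0.000000, p=2.300000: f=3.082000 → p ← 2.300000 + 0.49·3.082000 = 3.810180
t=0.490000, p=3.810180: f=5.576267 → p ← 3.810180 + 0.49·5.576267 = 6.542551
t=0.980000, p=6.542551: f=9.597516 → p ← 6.542551 + 0.49·9.597516 = 11.245333
p(1.47) ≈ 11.2453

11.2453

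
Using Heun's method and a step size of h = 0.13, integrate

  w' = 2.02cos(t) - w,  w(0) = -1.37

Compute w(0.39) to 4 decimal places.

Heun: k1 = f(t_n, w_n); k2 = f(t_n + h, w_n + h·k1); w_{n+1} = w_n + (h/2)·(k1 + k2).
t=0.000000, w=-1.370000:
  k1 = f(0.000000, -1.370000) = 3.390000
  k2 = f(0.130000, -0.929300) = 2.932255
  w ← -1.370000 + (0.13/2)·(3.390000 + 2.932255) = -0.959053
t=0.130000, w=-0.959053:
  k1 = f(0.130000, -0.959053) = 2.962008
  k2 = f(0.260000, -0.573992) = 2.526100
  w ← -0.959053 + (0.13/2)·(2.962008 + 2.526100) = -0.602326
t=0.260000, w=-0.602326:
  k1 = f(0.260000, -0.602326) = 2.554434
  k2 = f(0.390000, -0.270250) = 2.138566
  w ← -0.602326 + (0.13/2)·(2.554434 + 2.138566) = -0.297281
w(0.39) ≈ -0.2973

-0.2973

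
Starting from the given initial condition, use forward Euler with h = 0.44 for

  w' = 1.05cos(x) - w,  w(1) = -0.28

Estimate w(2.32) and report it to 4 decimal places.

-0.0777

Euler: w_{n+1} = w_n + h·f(x_n, w_n).
x=1.000000, w=-0.280000: f=0.847317 → w ← -0.280000 + 0.44·0.847317 = 0.092820
x=1.440000, w=0.092820: f=0.044125 → w ← 0.092820 + 0.44·0.044125 = 0.112235
x=1.880000, w=0.112235: f=-0.431750 → w ← 0.112235 + 0.44·(-0.431750) = -0.077735
w(2.32) ≈ -0.0777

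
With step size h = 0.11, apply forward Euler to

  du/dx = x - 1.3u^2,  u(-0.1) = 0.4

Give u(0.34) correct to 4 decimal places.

0.3523

Euler: u_{n+1} = u_n + h·f(x_n, u_n).
x=-0.100000, u=0.400000: f=-0.308000 → u ← 0.400000 + 0.11·(-0.308000) = 0.366120
x=0.010000, u=0.366120: f=-0.164257 → u ← 0.366120 + 0.11·(-0.164257) = 0.348052
x=0.120000, u=0.348052: f=-0.037482 → u ← 0.348052 + 0.11·(-0.037482) = 0.343929
x=0.230000, u=0.343929: f=0.076227 → u ← 0.343929 + 0.11·0.076227 = 0.352314
u(0.34) ≈ 0.3523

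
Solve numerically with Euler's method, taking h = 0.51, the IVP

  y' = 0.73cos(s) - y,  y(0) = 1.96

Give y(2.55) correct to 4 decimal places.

0.0009

Euler: y_{n+1} = y_n + h·f(s_n, y_n).
s=0.000000, y=1.960000: f=-1.230000 → y ← 1.960000 + 0.51·(-1.230000) = 1.332700
s=0.510000, y=1.332700: f=-0.695597 → y ← 1.332700 + 0.51·(-0.695597) = 0.977946
s=1.020000, y=0.977946: f=-0.595889 → y ← 0.977946 + 0.51·(-0.595889) = 0.674043
s=1.530000, y=0.674043: f=-0.644270 → y ← 0.674043 + 0.51·(-0.644270) = 0.345465
s=2.040000, y=0.345465: f=-0.675554 → y ← 0.345465 + 0.51·(-0.675554) = 0.000933
y(2.55) ≈ 0.0009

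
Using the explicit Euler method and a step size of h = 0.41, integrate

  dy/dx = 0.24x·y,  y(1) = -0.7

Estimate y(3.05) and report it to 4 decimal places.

Euler: y_{n+1} = y_n + h·f(x_n, y_n).
x=1.000000, y=-0.700000: f=-0.168000 → y ← -0.700000 + 0.41·(-0.168000) = -0.768880
x=1.410000, y=-0.768880: f=-0.260189 → y ← -0.768880 + 0.41·(-0.260189) = -0.875557
x=1.820000, y=-0.875557: f=-0.382444 → y ← -0.875557 + 0.41·(-0.382444) = -1.032359
x=2.230000, y=-1.032359: f=-0.552519 → y ← -1.032359 + 0.41·(-0.552519) = -1.258892
x=2.640000, y=-1.258892: f=-0.797634 → y ← -1.258892 + 0.41·(-0.797634) = -1.585922
y(3.05) ≈ -1.5859

-1.5859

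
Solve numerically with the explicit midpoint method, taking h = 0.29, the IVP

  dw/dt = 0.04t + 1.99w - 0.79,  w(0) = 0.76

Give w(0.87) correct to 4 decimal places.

Midpoint: k1 = f(t_n, w_n); k2 = f(t_n + h/2, w_n + (h/2)·k1); w_{n+1} = w_n + h·k2.
t=0.000000, w=0.760000:
  k1 = f(0.000000, 0.760000) = 0.722400
  k2 = f(0.145000, 0.864748) = 0.936649
  w ← 0.760000 + 0.29·0.936649 = 1.031628
t=0.290000, w=1.031628:
  k1 = f(0.290000, 1.031628) = 1.274540
  k2 = f(0.435000, 1.216436) = 1.648108
  w ← 1.031628 + 0.29·1.648108 = 1.509579
t=0.580000, w=1.509579:
  k1 = f(0.580000, 1.509579) = 2.237263
  k2 = f(0.725000, 1.833983) = 2.888625
  w ← 1.509579 + 0.29·2.888625 = 2.347281
w(0.87) ≈ 2.3473

2.3473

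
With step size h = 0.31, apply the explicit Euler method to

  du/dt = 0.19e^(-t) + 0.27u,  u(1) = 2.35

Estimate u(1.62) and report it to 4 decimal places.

Euler: u_{n+1} = u_n + h·f(t_n, u_n).
t=1.000000, u=2.350000: f=0.704397 → u ← 2.350000 + 0.31·0.704397 = 2.568363
t=1.310000, u=2.568363: f=0.744724 → u ← 2.568363 + 0.31·0.744724 = 2.799227
u(1.62) ≈ 2.7992

2.7992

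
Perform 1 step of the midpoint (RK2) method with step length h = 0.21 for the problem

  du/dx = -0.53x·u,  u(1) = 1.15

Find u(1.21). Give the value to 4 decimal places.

1.0164

Midpoint: k1 = f(x_n, u_n); k2 = f(x_n + h/2, u_n + (h/2)·k1); u_{n+1} = u_n + h·k2.
x=1.000000, u=1.150000:
  k1 = f(1.000000, 1.150000) = -0.609500
  k2 = f(1.105000, 1.086002) = -0.636017
  u ← 1.150000 + 0.21·(-0.636017) = 1.016436
u(1.21) ≈ 1.0164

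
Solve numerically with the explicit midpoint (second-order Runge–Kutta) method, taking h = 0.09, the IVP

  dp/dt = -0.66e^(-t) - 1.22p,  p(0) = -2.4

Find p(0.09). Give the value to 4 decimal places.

Midpoint: k1 = f(t_n, p_n); k2 = f(t_n + h/2, p_n + (h/2)·k1); p_{n+1} = p_n + h·k2.
t=0.000000, p=-2.400000:
  k1 = f(0.000000, -2.400000) = 2.268000
  k2 = f(0.045000, -2.297940) = 2.172528
  p ← -2.400000 + 0.09·2.172528 = -2.204472
p(0.09) ≈ -2.2045

-2.2045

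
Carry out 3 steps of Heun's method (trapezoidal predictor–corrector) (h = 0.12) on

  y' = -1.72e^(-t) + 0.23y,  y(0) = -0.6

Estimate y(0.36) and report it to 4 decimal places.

-1.1961

Heun: k1 = f(t_n, y_n); k2 = f(t_n + h, y_n + h·k1); y_{n+1} = y_n + (h/2)·(k1 + k2).
t=0.000000, y=-0.600000:
  k1 = f(0.000000, -0.600000) = -1.858000
  k2 = f(0.120000, -0.822960) = -1.714784
  y ← -0.600000 + (0.12/2)·(-1.858000 + (-1.714784)) = -0.814367
t=0.120000, y=-0.814367:
  k1 = f(0.120000, -0.814367) = -1.712808
  k2 = f(0.240000, -1.019904) = -1.587578
  y ← -0.814367 + (0.12/2)·(-1.712808 + (-1.587578)) = -1.012390
t=0.240000, y=-1.012390:
  k1 = f(0.240000, -1.012390) = -1.585850
  k2 = f(0.360000, -1.202692) = -1.476622
  y ← -1.012390 + (0.12/2)·(-1.585850 + (-1.476622)) = -1.196138
y(0.36) ≈ -1.1961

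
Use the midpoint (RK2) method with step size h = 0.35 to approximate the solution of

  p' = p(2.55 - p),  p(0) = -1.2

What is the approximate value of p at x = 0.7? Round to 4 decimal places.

Midpoint: k1 = f(x_n, p_n); k2 = f(x_n + h/2, p_n + (h/2)·k1); p_{n+1} = p_n + h·k2.
x=0.000000, p=-1.200000:
  k1 = f(0.000000, -1.200000) = -4.500000
  k2 = f(0.175000, -1.987500) = -9.018281
  p ← -1.200000 + 0.35·(-9.018281) = -4.356398
x=0.350000, p=-4.356398:
  k1 = f(0.350000, -4.356398) = -30.087023
  k2 = f(0.525000, -9.621628) = -117.110866
  p ← -4.356398 + 0.35·(-117.110866) = -45.345202
p(0.7) ≈ -45.3452

-45.3452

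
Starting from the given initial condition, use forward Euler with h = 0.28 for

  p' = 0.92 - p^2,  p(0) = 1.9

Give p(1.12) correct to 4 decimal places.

0.9746

Euler: p_{n+1} = p_n + h·f(s_n, p_n).
s=0.000000, p=1.900000: f=-2.690000 → p ← 1.900000 + 0.28·(-2.690000) = 1.146800
s=0.280000, p=1.146800: f=-0.395150 → p ← 1.146800 + 0.28·(-0.395150) = 1.036158
s=0.560000, p=1.036158: f=-0.153623 → p ← 1.036158 + 0.28·(-0.153623) = 0.993143
s=0.840000, p=0.993143: f=-0.066334 → p ← 0.993143 + 0.28·(-0.066334) = 0.974570
p(1.12) ≈ 0.9746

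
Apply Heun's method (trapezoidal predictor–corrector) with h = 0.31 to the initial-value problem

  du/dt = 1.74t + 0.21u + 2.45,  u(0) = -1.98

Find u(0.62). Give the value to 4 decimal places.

-0.2885

Heun: k1 = f(t_n, u_n); k2 = f(t_n + h, u_n + h·k1); u_{n+1} = u_n + (h/2)·(k1 + k2).
t=0.000000, u=-1.980000:
  k1 = f(0.000000, -1.980000) = 2.034200
  k2 = f(0.310000, -1.349398) = 2.706026
  u ← -1.980000 + (0.31/2)·(2.034200 + 2.706026) = -1.245265
t=0.310000, u=-1.245265:
  k1 = f(0.310000, -1.245265) = 2.727894
  k2 = f(0.620000, -0.399618) = 3.444880
  u ← -1.245265 + (0.31/2)·(2.727894 + 3.444880) = -0.288485
u(0.62) ≈ -0.2885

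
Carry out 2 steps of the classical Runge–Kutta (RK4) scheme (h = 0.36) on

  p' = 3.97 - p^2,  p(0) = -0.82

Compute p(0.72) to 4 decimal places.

RK4: k1 = f(x_n, p_n); k2 = f(x_n + h/2, p_n + (h/2)·k1); k3 = f(x_n + h/2, p_n + (h/2)·k2); k4 = f(x_n + h, p_n + h·k3); p_{n+1} = p_n + (h/6)·(k1 + 2k2 + 2k3 + k4).
x=0.000000, p=-0.820000:
  k1 = f(0.000000, -0.820000) = 3.297600
  k2 = f(0.180000, -0.226432) = 3.918729
  k3 = f(0.180000, -0.114629) = 3.956860
  k4 = f(0.360000, 0.604470) = 3.604616
  p ← -0.820000 + (0.36/6)·(k1 + 2k2 + 2k3 + k4) = 0.539204
x=0.360000, p=0.539204:
  k1 = f(0.360000, 0.539204) = 3.679259
  k2 = f(0.540000, 1.201470) = 2.526469
  k3 = f(0.540000, 0.993968) = 2.982027
  k4 = f(0.720000, 1.612734) = 1.369091
  p ← 0.539204 + (0.36/6)·(k1 + 2k2 + 2k3 + k4) = 1.503124
p(0.72) ≈ 1.5031

1.5031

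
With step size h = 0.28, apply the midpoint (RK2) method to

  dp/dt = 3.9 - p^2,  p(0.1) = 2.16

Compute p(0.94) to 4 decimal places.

Midpoint: k1 = f(t_n, p_n); k2 = f(t_n + h/2, p_n + (h/2)·k1); p_{n+1} = p_n + h·k2.
t=0.100000, p=2.160000:
  k1 = f(0.100000, 2.160000) = -0.765600
  k2 = f(0.240000, 2.052816) = -0.314054
  p ← 2.160000 + 0.28·(-0.314054) = 2.072065
t=0.380000, p=2.072065:
  k1 = f(0.380000, 2.072065) = -0.393453
  k2 = f(0.520000, 2.016982) = -0.168215
  p ← 2.072065 + 0.28·(-0.168215) = 2.024965
t=0.660000, p=2.024965:
  k1 = f(0.660000, 2.024965) = -0.200483
  k2 = f(0.800000, 1.996897) = -0.087599
  p ← 2.024965 + 0.28·(-0.087599) = 2.000437
p(0.94) ≈ 2.0004

2.0004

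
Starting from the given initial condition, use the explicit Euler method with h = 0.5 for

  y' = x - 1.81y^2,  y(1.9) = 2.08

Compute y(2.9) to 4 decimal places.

Euler: y_{n+1} = y_n + h·f(x_n, y_n).
x=1.900000, y=2.080000: f=-5.930784 → y ← 2.080000 + 0.5·(-5.930784) = -0.885392
x=2.400000, y=-0.885392: f=0.981107 → y ← -0.885392 + 0.5·0.981107 = -0.394839
y(2.9) ≈ -0.3948

-0.3948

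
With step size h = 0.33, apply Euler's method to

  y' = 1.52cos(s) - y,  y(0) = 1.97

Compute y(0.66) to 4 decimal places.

Euler: y_{n+1} = y_n + h·f(s_n, y_n).
s=0.000000, y=1.970000: f=-0.450000 → y ← 1.970000 + 0.33·(-0.450000) = 1.821500
s=0.330000, y=1.821500: f=-0.383516 → y ← 1.821500 + 0.33·(-0.383516) = 1.694940
y(0.66) ≈ 1.6949

1.6949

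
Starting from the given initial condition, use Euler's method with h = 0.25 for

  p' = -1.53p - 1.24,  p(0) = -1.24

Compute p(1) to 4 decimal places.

Euler: p_{n+1} = p_n + h·f(x_n, p_n).
x=0.000000, p=-1.240000: f=0.657200 → p ← -1.240000 + 0.25·0.657200 = -1.075700
x=0.250000, p=-1.075700: f=0.405821 → p ← -1.075700 + 0.25·0.405821 = -0.974245
x=0.500000, p=-0.974245: f=0.250594 → p ← -0.974245 + 0.25·0.250594 = -0.911596
x=0.750000, p=-0.911596: f=0.154742 → p ← -0.911596 + 0.25·0.154742 = -0.872911
p(1) ≈ -0.8729

-0.8729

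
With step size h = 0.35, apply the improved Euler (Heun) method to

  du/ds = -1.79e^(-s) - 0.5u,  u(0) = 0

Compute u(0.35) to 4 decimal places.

-0.4792

Heun: k1 = f(s_n, u_n); k2 = f(s_n + h, u_n + h·k1); u_{n+1} = u_n + (h/2)·(k1 + k2).
s=0.000000, u=0.000000:
  k1 = f(0.000000, 0.000000) = -1.790000
  k2 = f(0.350000, -0.626500) = -0.948142
  u ← 0.000000 + (0.35/2)·(-1.790000 + (-0.948142)) = -0.479175
u(0.35) ≈ -0.4792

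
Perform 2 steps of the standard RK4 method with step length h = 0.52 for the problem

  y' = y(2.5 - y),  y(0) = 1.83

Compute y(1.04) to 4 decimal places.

RK4: k1 = f(t_n, y_n); k2 = f(t_n + h/2, y_n + (h/2)·k1); k3 = f(t_n + h/2, y_n + (h/2)·k2); k4 = f(t_n + h, y_n + h·k3); y_{n+1} = y_n + (h/6)·(k1 + 2k2 + 2k3 + k4).
t=0.000000, y=1.830000:
  k1 = f(0.000000, 1.830000) = 1.226100
  k2 = f(0.260000, 2.148786) = 0.754684
  k3 = f(0.260000, 2.026218) = 0.959986
  k4 = f(0.520000, 2.329193) = 0.397843
  y ← 1.830000 + (0.52/6)·(k1 + 2k2 + 2k3 + k4) = 2.267951
t=0.520000, y=2.267951:
  k1 = f(0.520000, 2.267951) = 0.526275
  k2 = f(0.780000, 2.404783) = 0.228977
  k3 = f(0.780000, 2.327485) = 0.401526
  k4 = f(1.040000, 2.476745) = 0.057598
  y ← 2.267951 + (0.52/6)·(k1 + 2k2 + 2k3 + k4) = 2.427841
y(1.04) ≈ 2.4278

2.4278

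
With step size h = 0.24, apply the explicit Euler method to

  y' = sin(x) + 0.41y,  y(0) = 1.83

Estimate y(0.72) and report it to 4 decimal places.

Euler: y_{n+1} = y_n + h·f(x_n, y_n).
x=0.000000, y=1.830000: f=0.750300 → y ← 1.830000 + 0.24·0.750300 = 2.010072
x=0.240000, y=2.010072: f=1.061832 → y ← 2.010072 + 0.24·1.061832 = 2.264912
x=0.480000, y=2.264912: f=1.390393 → y ← 2.264912 + 0.24·1.390393 = 2.598606
y(0.72) ≈ 2.5986

2.5986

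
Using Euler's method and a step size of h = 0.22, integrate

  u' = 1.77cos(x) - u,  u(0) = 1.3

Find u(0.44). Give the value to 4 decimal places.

Euler: u_{n+1} = u_n + h·f(x_n, u_n).
x=0.000000, u=1.300000: f=0.470000 → u ← 1.300000 + 0.22·0.470000 = 1.403400
x=0.220000, u=1.403400: f=0.323938 → u ← 1.403400 + 0.22·0.323938 = 1.474666
u(0.44) ≈ 1.4747

1.4747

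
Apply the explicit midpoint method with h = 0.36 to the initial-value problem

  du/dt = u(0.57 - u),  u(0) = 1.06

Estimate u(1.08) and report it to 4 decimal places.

0.7675

Midpoint: k1 = f(t_n, u_n); k2 = f(t_n + h/2, u_n + (h/2)·k1); u_{n+1} = u_n + h·k2.
t=0.000000, u=1.060000:
  k1 = f(0.000000, 1.060000) = -0.519400
  k2 = f(0.180000, 0.966508) = -0.383228
  u ← 1.060000 + 0.36·(-0.383228) = 0.922038
t=0.360000, u=0.922038:
  k1 = f(0.360000, 0.922038) = -0.324592
  k2 = f(0.540000, 0.863611) = -0.253566
  u ← 0.922038 + 0.36·(-0.253566) = 0.830754
t=0.720000, u=0.830754:
  k1 = f(0.720000, 0.830754) = -0.216623
  k2 = f(0.900000, 0.791762) = -0.175583
  u ← 0.830754 + 0.36·(-0.175583) = 0.767544
u(1.08) ≈ 0.7675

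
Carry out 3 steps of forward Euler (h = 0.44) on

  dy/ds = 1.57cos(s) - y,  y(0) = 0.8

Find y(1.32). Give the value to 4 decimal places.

1.1473

Euler: y_{n+1} = y_n + h·f(s_n, y_n).
s=0.000000, y=0.800000: f=0.770000 → y ← 0.800000 + 0.44·0.770000 = 1.138800
s=0.440000, y=1.138800: f=0.281660 → y ← 1.138800 + 0.44·0.281660 = 1.262730
s=0.880000, y=1.262730: f=-0.262403 → y ← 1.262730 + 0.44·(-0.262403) = 1.147273
y(1.32) ≈ 1.1473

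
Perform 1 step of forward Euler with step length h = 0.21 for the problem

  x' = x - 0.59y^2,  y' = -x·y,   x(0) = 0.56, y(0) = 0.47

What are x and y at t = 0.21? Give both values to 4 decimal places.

Euler on (x,y): x_{n+1} = x_n + h·x', y_{n+1} = y_n + h·y'.
0.000000: (0.560000, 0.470000); f=(0.429669, -0.263200) → (0.650230, 0.414728)
(x(0.21), y(0.21)) ≈ (0.6502, 0.4147)

0.6502, 0.4147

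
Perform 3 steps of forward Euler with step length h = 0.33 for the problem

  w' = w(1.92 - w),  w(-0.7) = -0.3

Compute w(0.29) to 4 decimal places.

Euler: w_{n+1} = w_n + h·f(s_n, w_n).
s=-0.700000, w=-0.300000: f=-0.666000 → w ← -0.300000 + 0.33·(-0.666000) = -0.519780
s=-0.370000, w=-0.519780: f=-1.268149 → w ← -0.519780 + 0.33·(-1.268149) = -0.938269
s=-0.040000, w=-0.938269: f=-2.681826 → w ← -0.938269 + 0.33·(-2.681826) = -1.823272
w(0.29) ≈ -1.8233

-1.8233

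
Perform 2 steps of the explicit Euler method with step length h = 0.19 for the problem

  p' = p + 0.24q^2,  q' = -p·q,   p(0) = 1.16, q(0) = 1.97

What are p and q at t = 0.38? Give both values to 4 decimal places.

Euler on (p,q): p_{n+1} = p_n + h·p', q_{n+1} = q_n + h·q'.
0.000000: (1.160000, 1.970000); f=(2.091416, -2.285200) → (1.557369, 1.535812)
0.190000: (1.557369, 1.535812); f=(2.123461, -2.391826) → (1.960827, 1.081365)
(p(0.38), q(0.38)) ≈ (1.9608, 1.0814)

1.9608, 1.0814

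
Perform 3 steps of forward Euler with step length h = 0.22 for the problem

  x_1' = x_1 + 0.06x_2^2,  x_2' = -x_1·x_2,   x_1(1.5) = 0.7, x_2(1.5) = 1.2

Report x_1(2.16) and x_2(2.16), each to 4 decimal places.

1.3249, 0.6256

Euler on (x_1,x_2): x_1_{n+1} = x_1_n + h·x_1', x_2_{n+1} = x_2_n + h·x_2'.
1.500000: (0.700000, 1.200000); f=(0.786400, -0.840000) → (0.873008, 1.015200)
1.720000: (0.873008, 1.015200); f=(0.934846, -0.886278) → (1.078674, 0.820219)
1.940000: (1.078674, 0.820219); f=(1.119040, -0.884749) → (1.324863, 0.625574)
(x_1(2.16), x_2(2.16)) ≈ (1.3249, 0.6256)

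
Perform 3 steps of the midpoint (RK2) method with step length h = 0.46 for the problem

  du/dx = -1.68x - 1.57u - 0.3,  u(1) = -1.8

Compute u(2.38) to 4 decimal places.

Midpoint: k1 = f(x_n, u_n); k2 = f(x_n + h/2, u_n + (h/2)·k1); u_{n+1} = u_n + h·k2.
x=1.000000, u=-1.800000:
  k1 = f(1.000000, -1.800000) = 0.846000
  k2 = f(1.230000, -1.605420) = 0.154109
  u ← -1.800000 + 0.46·0.154109 = -1.729110
x=1.460000, u=-1.729110:
  k1 = f(1.460000, -1.729110) = -0.038098
  k2 = f(1.690000, -1.737872) = -0.410741
  u ← -1.729110 + 0.46·(-0.410741) = -1.918050
x=1.920000, u=-1.918050:
  k1 = f(1.920000, -1.918050) = -0.514261
  k2 = f(2.150000, -2.036330) = -0.714961
  u ← -1.918050 + 0.46·(-0.714961) = -2.246933
u(2.38) ≈ -2.2469

-2.2469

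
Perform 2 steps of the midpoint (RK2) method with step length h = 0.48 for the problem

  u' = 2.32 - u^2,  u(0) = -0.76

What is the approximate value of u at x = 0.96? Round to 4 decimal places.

1.0780

Midpoint: k1 = f(x_n, u_n); k2 = f(x_n + h/2, u_n + (h/2)·k1); u_{n+1} = u_n + h·k2.
x=0.000000, u=-0.760000:
  k1 = f(0.000000, -0.760000) = 1.742400
  k2 = f(0.240000, -0.341824) = 2.203156
  u ← -0.760000 + 0.48·2.203156 = 0.297515
x=0.480000, u=0.297515:
  k1 = f(0.480000, 0.297515) = 2.231485
  k2 = f(0.720000, 0.833071) = 1.625992
  u ← 0.297515 + 0.48·1.625992 = 1.077991
u(0.96) ≈ 1.0780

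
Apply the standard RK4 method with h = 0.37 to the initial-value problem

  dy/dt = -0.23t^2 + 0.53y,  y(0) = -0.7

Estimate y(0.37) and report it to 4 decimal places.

-0.8557

RK4: k1 = f(t_n, y_n); k2 = f(t_n + h/2, y_n + (h/2)·k1); k3 = f(t_n + h/2, y_n + (h/2)·k2); k4 = f(t_n + h, y_n + h·k3); y_{n+1} = y_n + (h/6)·(k1 + 2k2 + 2k3 + k4).
t=0.000000, y=-0.700000:
  k1 = f(0.000000, -0.700000) = -0.371000
  k2 = f(0.185000, -0.768635) = -0.415248
  k3 = f(0.185000, -0.776821) = -0.419587
  k4 = f(0.370000, -0.855247) = -0.484768
  y ← -0.700000 + (0.37/6)·(k1 + 2k2 + 2k3 + k4) = -0.855735
y(0.37) ≈ -0.8557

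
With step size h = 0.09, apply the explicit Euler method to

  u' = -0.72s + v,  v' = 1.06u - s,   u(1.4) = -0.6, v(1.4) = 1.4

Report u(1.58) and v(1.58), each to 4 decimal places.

Euler on (u,v): u_{n+1} = u_n + h·u', v_{n+1} = v_n + h·v'.
1.400000: (-0.600000, 1.400000); f=(0.392000, -2.036000) → (-0.564720, 1.216760)
1.490000: (-0.564720, 1.216760); f=(0.143960, -2.088603) → (-0.551764, 1.028786)
(u(1.58), v(1.58)) ≈ (-0.5518, 1.0288)

-0.5518, 1.0288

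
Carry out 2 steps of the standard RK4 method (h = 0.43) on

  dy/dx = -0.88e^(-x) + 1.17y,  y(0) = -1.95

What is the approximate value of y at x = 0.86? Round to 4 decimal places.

RK4: k1 = f(x_n, y_n); k2 = f(x_n + h/2, y_n + (h/2)·k1); k3 = f(x_n + h/2, y_n + (h/2)·k2); k4 = f(x_n + h, y_n + h·k3); y_{n+1} = y_n + (h/6)·(k1 + 2k2 + 2k3 + k4).
x=0.000000, y=-1.950000:
  k1 = f(0.000000, -1.950000) = -3.161500
  k2 = f(0.215000, -2.629722) = -3.786532
  k3 = f(0.215000, -2.764104) = -3.943759
  k4 = f(0.430000, -3.645816) = -4.838053
  y ← -1.950000 + (0.43/6)·(k1 + 2k2 + 2k3 + k4) = -3.631310
x=0.430000, y=-3.631310:
  k1 = f(0.430000, -3.631310) = -4.821080
  k2 = f(0.645000, -4.667842) = -5.923078
  k3 = f(0.645000, -4.904771) = -6.200286
  k4 = f(0.860000, -6.297432) = -7.740378
  y ← -3.631310 + (0.43/6)·(k1 + 2k2 + 2k3 + k4) = -6.269230
y(0.86) ≈ -6.2692

-6.2692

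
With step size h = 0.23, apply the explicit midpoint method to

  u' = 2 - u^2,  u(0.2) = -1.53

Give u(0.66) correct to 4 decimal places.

-1.8523

Midpoint: k1 = f(x_n, u_n); k2 = f(x_n + h/2, u_n + (h/2)·k1); u_{n+1} = u_n + h·k2.
x=0.200000, u=-1.530000:
  k1 = f(0.200000, -1.530000) = -0.340900
  k2 = f(0.315000, -1.569203) = -0.462400
  u ← -1.530000 + 0.23·(-0.462400) = -1.636352
x=0.430000, u=-1.636352:
  k1 = f(0.430000, -1.636352) = -0.677648
  k2 = f(0.545000, -1.714281) = -0.938761
  u ← -1.636352 + 0.23·(-0.938761) = -1.852267
u(0.66) ≈ -1.8523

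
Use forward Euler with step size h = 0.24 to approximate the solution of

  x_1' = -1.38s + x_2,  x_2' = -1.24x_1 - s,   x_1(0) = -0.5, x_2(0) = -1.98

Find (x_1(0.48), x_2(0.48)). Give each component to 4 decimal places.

Euler on (x_1,x_2): x_1_{n+1} = x_1_n + h·x_1', x_2_{n+1} = x_2_n + h·x_2'.
0.000000: (-0.500000, -1.980000); f=(-1.980000, 0.620000) → (-0.975200, -1.831200)
0.240000: (-0.975200, -1.831200); f=(-2.162400, 0.969248) → (-1.494176, -1.598580)
(x_1(0.48), x_2(0.48)) ≈ (-1.4942, -1.5986)

-1.4942, -1.5986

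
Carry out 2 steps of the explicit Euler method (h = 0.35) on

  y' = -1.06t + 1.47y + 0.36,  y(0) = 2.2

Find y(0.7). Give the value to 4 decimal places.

5.2331

Euler: y_{n+1} = y_n + h·f(t_n, y_n).
t=0.000000, y=2.200000: f=3.594000 → y ← 2.200000 + 0.35·3.594000 = 3.457900
t=0.350000, y=3.457900: f=5.072113 → y ← 3.457900 + 0.35·5.072113 = 5.233140
y(0.7) ≈ 5.2331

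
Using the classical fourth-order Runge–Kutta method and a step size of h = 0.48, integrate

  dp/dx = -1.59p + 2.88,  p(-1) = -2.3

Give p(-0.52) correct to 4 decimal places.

RK4: k1 = f(x_n, p_n); k2 = f(x_n + h/2, p_n + (h/2)·k1); k3 = f(x_n + h/2, p_n + (h/2)·k2); k4 = f(x_n + h, p_n + h·k3); p_{n+1} = p_n + (h/6)·(k1 + 2k2 + 2k3 + k4).
x=-1.000000, p=-2.300000:
  k1 = f(-1.000000, -2.300000) = 6.537000
  k2 = f(-0.760000, -0.731120) = 4.042481
  k3 = f(-0.760000, -1.329805) = 4.994389
  k4 = f(-0.520000, 0.097307) = 2.725282
  p ← -2.300000 + (0.48/6)·(k1 + 2k2 + 2k3 + k4) = -0.113118
p(-0.52) ≈ -0.1131

-0.1131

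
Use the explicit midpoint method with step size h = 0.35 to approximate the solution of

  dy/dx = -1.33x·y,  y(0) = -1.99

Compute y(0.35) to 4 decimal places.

Midpoint: k1 = f(x_n, y_n); k2 = f(x_n + h/2, y_n + (h/2)·k1); y_{n+1} = y_n + h·k2.
x=0.000000, y=-1.990000:
  k1 = f(0.000000, -1.990000) = 0.000000
  k2 = f(0.175000, -1.990000) = 0.463172
  y ← -1.990000 + 0.35·0.463172 = -1.827890
y(0.35) ≈ -1.8279

-1.8279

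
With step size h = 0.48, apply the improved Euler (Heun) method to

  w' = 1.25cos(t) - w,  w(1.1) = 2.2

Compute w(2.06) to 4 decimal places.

0.7884

Heun: k1 = f(t_n, w_n); k2 = f(t_n + h, w_n + h·k1); w_{n+1} = w_n + (h/2)·(k1 + k2).
t=1.100000, w=2.200000:
  k1 = f(1.100000, 2.200000) = -1.633005
  k2 = f(1.580000, 1.416158) = -1.427662
  w ← 2.200000 + (0.48/2)·(-1.633005 + (-1.427662)) = 1.465440
t=1.580000, w=1.465440:
  k1 = f(1.580000, 1.465440) = -1.476944
  k2 = f(2.060000, 0.756507) = -1.343911
  w ← 1.465440 + (0.48/2)·(-1.476944 + (-1.343911)) = 0.788435
w(2.06) ≈ 0.7884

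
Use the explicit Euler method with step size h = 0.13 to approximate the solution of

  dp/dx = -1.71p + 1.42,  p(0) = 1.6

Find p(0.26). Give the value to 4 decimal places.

Euler: p_{n+1} = p_n + h·f(x_n, p_n).
x=0.000000, p=1.600000: f=-1.316000 → p ← 1.600000 + 0.13·(-1.316000) = 1.428920
x=0.130000, p=1.428920: f=-1.023453 → p ← 1.428920 + 0.13·(-1.023453) = 1.295871
p(0.26) ≈ 1.2959

1.2959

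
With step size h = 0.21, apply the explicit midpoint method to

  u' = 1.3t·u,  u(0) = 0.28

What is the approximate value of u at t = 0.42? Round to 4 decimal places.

Midpoint: k1 = f(t_n, u_n); k2 = f(t_n + h/2, u_n + (h/2)·k1); u_{n+1} = u_n + h·k2.
t=0.000000, u=0.280000:
  k1 = f(0.000000, 0.280000) = 0.000000
  k2 = f(0.105000, 0.280000) = 0.038220
  u ← 0.280000 + 0.21·0.038220 = 0.288026
t=0.210000, u=0.288026:
  k1 = f(0.210000, 0.288026) = 0.078631
  k2 = f(0.315000, 0.296282) = 0.121328
  u ← 0.288026 + 0.21·0.121328 = 0.313505
u(0.42) ≈ 0.3135

0.3135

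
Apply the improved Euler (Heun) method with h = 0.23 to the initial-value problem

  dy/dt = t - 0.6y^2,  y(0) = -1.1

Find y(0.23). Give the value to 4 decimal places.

-1.2678

Heun: k1 = f(t_n, y_n); k2 = f(t_n + h, y_n + h·k1); y_{n+1} = y_n + (h/2)·(k1 + k2).
t=0.000000, y=-1.100000:
  k1 = f(0.000000, -1.100000) = -0.726000
  k2 = f(0.230000, -1.266980) = -0.733143
  y ← -1.100000 + (0.23/2)·(-0.726000 + (-0.733143)) = -1.267801
y(0.23) ≈ -1.2678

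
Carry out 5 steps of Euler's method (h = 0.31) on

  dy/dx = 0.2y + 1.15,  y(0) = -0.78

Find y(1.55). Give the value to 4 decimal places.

Euler: y_{n+1} = y_n + h·f(x_n, y_n).
x=0.000000, y=-0.780000: f=0.994000 → y ← -0.780000 + 0.31·0.994000 = -0.471860
x=0.310000, y=-0.471860: f=1.055628 → y ← -0.471860 + 0.31·1.055628 = -0.144615
x=0.620000, y=-0.144615: f=1.121077 → y ← -0.144615 + 0.31·1.121077 = 0.202919
x=0.930000, y=0.202919: f=1.190584 → y ← 0.202919 + 0.31·1.190584 = 0.571999
x=1.240000, y=0.571999: f=1.264400 → y ← 0.571999 + 0.31·1.264400 = 0.963963
y(1.55) ≈ 0.9640

0.9640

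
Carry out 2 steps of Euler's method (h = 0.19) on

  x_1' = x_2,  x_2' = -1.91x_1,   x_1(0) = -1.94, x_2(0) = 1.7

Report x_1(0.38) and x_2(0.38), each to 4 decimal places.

Euler on (x_1,x_2): x_1_{n+1} = x_1_n + h·x_1', x_2_{n+1} = x_2_n + h·x_2'.
0.000000: (-1.940000, 1.700000); f=(1.700000, 3.705400) → (-1.617000, 2.404026)
0.190000: (-1.617000, 2.404026); f=(2.404026, 3.088470) → (-1.160235, 2.990835)
(x_1(0.38), x_2(0.38)) ≈ (-1.1602, 2.9908)

-1.1602, 2.9908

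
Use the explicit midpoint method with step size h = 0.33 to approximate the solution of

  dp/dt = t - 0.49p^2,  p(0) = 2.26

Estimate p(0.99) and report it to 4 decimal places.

Midpoint: k1 = f(t_n, p_n); k2 = f(t_n + h/2, p_n + (h/2)·k1); p_{n+1} = p_n + h·k2.
t=0.000000, p=2.260000:
  k1 = f(0.000000, 2.260000) = -2.502724
  k2 = f(0.165000, 1.847051) = -1.506682
  p ← 2.260000 + 0.33·(-1.506682) = 1.762795
t=0.330000, p=1.762795:
  k1 = f(0.330000, 1.762795) = -1.192649
  k2 = f(0.495000, 1.566008) = -0.706667
  p ← 1.762795 + 0.33·(-0.706667) = 1.529595
t=0.660000, p=1.529595:
  k1 = f(0.660000, 1.529595) = -0.486434
  k2 = f(0.825000, 1.449333) = -0.204278
  p ← 1.529595 + 0.33·(-0.204278) = 1.462183
p(0.99) ≈ 1.4622

1.4622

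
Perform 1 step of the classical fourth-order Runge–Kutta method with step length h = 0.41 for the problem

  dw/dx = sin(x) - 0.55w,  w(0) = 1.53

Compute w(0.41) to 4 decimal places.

RK4: k1 = f(x_n, w_n); k2 = f(x_n + h/2, w_n + (h/2)·k1); k3 = f(x_n + h/2, w_n + (h/2)·k2); k4 = f(x_n + h, w_n + h·k3); w_{n+1} = w_n + (h/6)·(k1 + 2k2 + 2k3 + k4).
x=0.000000, w=1.530000:
  k1 = f(0.000000, 1.530000) = -0.841500
  k2 = f(0.205000, 1.357492) = -0.543054
  k3 = f(0.205000, 1.418674) = -0.576704
  k4 = f(0.410000, 1.293552) = -0.312844
  w ← 1.530000 + (0.41/6)·(k1 + 2k2 + 2k3 + k4) = 1.298086
w(0.41) ≈ 1.2981

1.2981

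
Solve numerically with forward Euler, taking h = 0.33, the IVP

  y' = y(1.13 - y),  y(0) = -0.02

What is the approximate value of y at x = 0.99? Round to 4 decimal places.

Euler: y_{n+1} = y_n + h·f(x_n, y_n).
x=0.000000, y=-0.020000: f=-0.023000 → y ← -0.020000 + 0.33·(-0.023000) = -0.027590
x=0.330000, y=-0.027590: f=-0.031938 → y ← -0.027590 + 0.33·(-0.031938) = -0.038130
x=0.660000, y=-0.038130: f=-0.044540 → y ← -0.038130 + 0.33·(-0.044540) = -0.052828
y(0.99) ≈ -0.0528

-0.0528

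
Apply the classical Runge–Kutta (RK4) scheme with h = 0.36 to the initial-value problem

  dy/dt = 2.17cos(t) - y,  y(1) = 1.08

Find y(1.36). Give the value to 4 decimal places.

RK4: k1 = f(t_n, y_n); k2 = f(t_n + h/2, y_n + (h/2)·k1); k3 = f(t_n + h/2, y_n + (h/2)·k2); k4 = f(t_n + h, y_n + h·k3); y_{n+1} = y_n + (h/6)·(k1 + 2k2 + 2k3 + k4).
t=1.000000, y=1.080000:
  k1 = f(1.000000, 1.080000) = 0.092456
  k2 = f(1.180000, 1.096642) = -0.270035
  k3 = f(1.180000, 1.031394) = -0.204787
  k4 = f(1.360000, 1.006277) = -0.552229
  y ← 1.080000 + (0.36/6)·(k1 + 2k2 + 2k3 + k4) = 0.995435
y(1.36) ≈ 0.9954

0.9954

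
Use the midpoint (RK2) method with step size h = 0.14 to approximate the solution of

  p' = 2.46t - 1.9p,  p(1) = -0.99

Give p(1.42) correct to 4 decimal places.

0.4269

Midpoint: k1 = f(t_n, p_n); k2 = f(t_n + h/2, p_n + (h/2)·k1); p_{n+1} = p_n + h·k2.
t=1.000000, p=-0.990000:
  k1 = f(1.000000, -0.990000) = 4.341000
  k2 = f(1.070000, -0.686130) = 3.935847
  p ← -0.990000 + 0.14·3.935847 = -0.438981
t=1.140000, p=-0.438981:
  k1 = f(1.140000, -0.438981) = 3.638465
  k2 = f(1.210000, -0.184289) = 3.326749
  p ← -0.438981 + 0.14·3.326749 = 0.026763
t=1.280000, p=0.026763:
  k1 = f(1.280000, 0.026763) = 3.097949
  k2 = f(1.350000, 0.243620) = 2.858122
  p ← 0.026763 + 0.14·2.858122 = 0.426901
p(1.42) ≈ 0.4269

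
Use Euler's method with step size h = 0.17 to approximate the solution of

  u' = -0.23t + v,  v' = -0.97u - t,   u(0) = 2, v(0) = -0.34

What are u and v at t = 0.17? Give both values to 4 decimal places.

Euler on (u,v): u_{n+1} = u_n + h·u', v_{n+1} = v_n + h·v'.
0.000000: (2.000000, -0.340000); f=(-0.340000, -1.940000) → (1.942200, -0.669800)
(u(0.17), v(0.17)) ≈ (1.9422, -0.6698)

1.9422, -0.6698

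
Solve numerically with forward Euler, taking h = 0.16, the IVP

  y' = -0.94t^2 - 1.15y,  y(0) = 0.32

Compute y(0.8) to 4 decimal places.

Euler: y_{n+1} = y_n + h·f(t_n, y_n).
t=0.000000, y=0.320000: f=-0.368000 → y ← 0.320000 + 0.16·(-0.368000) = 0.261120
t=0.160000, y=0.261120: f=-0.324352 → y ← 0.261120 + 0.16·(-0.324352) = 0.209224
t=0.320000, y=0.209224: f=-0.336863 → y ← 0.209224 + 0.16·(-0.336863) = 0.155326
t=0.480000, y=0.155326: f=-0.395200 → y ← 0.155326 + 0.16·(-0.395200) = 0.092093
t=0.640000, y=0.092093: f=-0.490932 → y ← 0.092093 + 0.16·(-0.490932) = 0.013544
y(0.8) ≈ 0.0135

0.0135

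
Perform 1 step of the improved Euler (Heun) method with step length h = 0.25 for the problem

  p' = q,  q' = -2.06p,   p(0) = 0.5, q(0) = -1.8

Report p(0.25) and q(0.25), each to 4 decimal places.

0.0178, -1.9416

Heun on (p,q): k1 = f(t_n, state_n); k2 = f(t_n + h, state_n + h·k1); state_{n+1} = state_n + (h/2)·(k1 + k2).
0.000000: (0.500000, -1.800000)
  k1 = (-1.800000, -1.030000)
  predictor → (0.050000, -2.057500)
  k2 = (-2.057500, -0.103000)
  → (0.017813, -1.941625)
(p(0.25), q(0.25)) ≈ (0.0178, -1.9416)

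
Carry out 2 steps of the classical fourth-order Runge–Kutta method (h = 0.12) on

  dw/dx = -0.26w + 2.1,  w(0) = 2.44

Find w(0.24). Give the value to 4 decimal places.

2.7810

RK4: k1 = f(x_n, w_n); k2 = f(x_n + h/2, w_n + (h/2)·k1); k3 = f(x_n + h/2, w_n + (h/2)·k2); k4 = f(x_n + h, w_n + h·k3); w_{n+1} = w_n + (h/6)·(k1 + 2k2 + 2k3 + k4).
x=0.000000, w=2.440000:
  k1 = f(0.000000, 2.440000) = 1.465600
  k2 = f(0.060000, 2.527936) = 1.442737
  k3 = f(0.060000, 2.526564) = 1.443093
  k4 = f(0.120000, 2.613171) = 1.420575
  w ← 2.440000 + (0.12/6)·(k1 + 2k2 + 2k3 + k4) = 2.613157
x=0.120000, w=2.613157:
  k1 = f(0.120000, 2.613157) = 1.420579
  k2 = f(0.180000, 2.698391) = 1.398418
  k3 = f(0.180000, 2.697062) = 1.398764
  k4 = f(0.240000, 2.781008) = 1.376938
  w ← 2.613157 + (0.12/6)·(k1 + 2k2 + 2k3 + k4) = 2.780994
w(0.24) ≈ 2.7810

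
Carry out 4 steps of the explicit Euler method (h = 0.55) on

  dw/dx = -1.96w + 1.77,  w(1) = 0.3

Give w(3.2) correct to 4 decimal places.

0.9030

Euler: w_{n+1} = w_n + h·f(x_n, w_n).
x=1.000000, w=0.300000: f=1.182000 → w ← 0.300000 + 0.55·1.182000 = 0.950100
x=1.550000, w=0.950100: f=-0.092196 → w ← 0.950100 + 0.55·(-0.092196) = 0.899392
x=2.100000, w=0.899392: f=0.007191 → w ← 0.899392 + 0.55·0.007191 = 0.903347
x=2.650000, w=0.903347: f=-0.000561 → w ← 0.903347 + 0.55·(-0.000561) = 0.903039
w(3.2) ≈ 0.9030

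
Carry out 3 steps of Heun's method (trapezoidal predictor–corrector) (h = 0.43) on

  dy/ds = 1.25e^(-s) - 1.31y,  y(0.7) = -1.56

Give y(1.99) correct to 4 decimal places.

-0.1602

Heun: k1 = f(s_n, y_n); k2 = f(s_n + h, y_n + h·k1); y_{n+1} = y_n + (h/2)·(k1 + k2).
s=0.700000, y=-1.560000:
  k1 = f(0.700000, -1.560000) = 2.664332
  k2 = f(1.130000, -0.414337) = 0.946574
  y ← -1.560000 + (0.43/2)·(2.664332 + 0.946574) = -0.783655
s=1.130000, y=-0.783655:
  k1 = f(1.130000, -0.783655) = 1.430380
  k2 = f(1.560000, -0.168592) = 0.483526
  y ← -0.783655 + (0.43/2)·(1.430380 + 0.483526) = -0.372166
s=1.560000, y=-0.372166:
  k1 = f(1.560000, -0.372166) = 0.750207
  k2 = f(1.990000, -0.049577) = 0.235815
  y ← -0.372166 + (0.43/2)·(0.750207 + 0.235815) = -0.160171
y(1.99) ≈ -0.1602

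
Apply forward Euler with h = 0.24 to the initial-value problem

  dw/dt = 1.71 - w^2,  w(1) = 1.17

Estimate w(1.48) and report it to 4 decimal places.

1.2861

Euler: w_{n+1} = w_n + h·f(t_n, w_n).
t=1.000000, w=1.170000: f=0.341100 → w ← 1.170000 + 0.24·0.341100 = 1.251864
t=1.240000, w=1.251864: f=0.142837 → w ← 1.251864 + 0.24·0.142837 = 1.286145
w(1.48) ≈ 1.2861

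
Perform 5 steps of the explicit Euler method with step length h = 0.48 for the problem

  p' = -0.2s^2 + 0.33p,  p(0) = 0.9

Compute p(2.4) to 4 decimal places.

1.1397

Euler: p_{n+1} = p_n + h·f(s_n, p_n).
s=0.000000, p=0.900000: f=0.297000 → p ← 0.900000 + 0.48·0.297000 = 1.042560
s=0.480000, p=1.042560: f=0.297965 → p ← 1.042560 + 0.48·0.297965 = 1.185583
s=0.960000, p=1.185583: f=0.206922 → p ← 1.185583 + 0.48·0.206922 = 1.284906
s=1.440000, p=1.284906: f=0.009299 → p ← 1.284906 + 0.48·0.009299 = 1.289369
s=1.920000, p=1.289369: f=-0.311788 → p ← 1.289369 + 0.48·(-0.311788) = 1.139711
p(2.4) ≈ 1.1397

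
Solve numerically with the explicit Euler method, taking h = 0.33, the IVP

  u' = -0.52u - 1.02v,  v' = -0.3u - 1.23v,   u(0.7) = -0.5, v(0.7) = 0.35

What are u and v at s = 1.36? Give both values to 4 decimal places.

-0.5274, 0.2056

Euler on (u,v): u_{n+1} = u_n + h·u', v_{n+1} = v_n + h·v'.
0.700000: (-0.500000, 0.350000); f=(-0.097000, -0.280500) → (-0.532010, 0.257435)
1.030000: (-0.532010, 0.257435); f=(0.014062, -0.157042) → (-0.527370, 0.205611)
(u(1.36), v(1.36)) ≈ (-0.5274, 0.2056)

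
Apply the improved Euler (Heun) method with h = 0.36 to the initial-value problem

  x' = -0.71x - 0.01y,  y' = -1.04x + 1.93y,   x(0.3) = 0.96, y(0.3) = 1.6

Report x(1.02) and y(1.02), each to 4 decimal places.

0.5635, 4.8155

Heun on (x,y): k1 = f(t_n, state_n); k2 = f(t_n + h, state_n + h·k1); state_{n+1} = state_n + (h/2)·(k1 + k2).
0.300000: (0.960000, 1.600000)
  k1 = (-0.697600, 2.089600)
  predictor → (0.708864, 2.352256)
  k2 = (-0.526816, 3.802636)
  → (0.739605, 2.660602)
0.660000: (0.739605, 2.660602)
  k1 = (-0.551726, 4.365773)
  predictor → (0.540984, 4.232281)
  k2 = (-0.426421, 7.605679)
  → (0.563539, 4.815464)
(x(1.02), y(1.02)) ≈ (0.5635, 4.8155)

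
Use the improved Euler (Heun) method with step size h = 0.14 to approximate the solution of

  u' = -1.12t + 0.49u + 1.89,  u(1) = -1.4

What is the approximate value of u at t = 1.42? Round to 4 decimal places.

-1.4659

Heun: k1 = f(t_n, u_n); k2 = f(t_n + h, u_n + h·k1); u_{n+1} = u_n + (h/2)·(k1 + k2).
t=1.000000, u=-1.400000:
  k1 = f(1.000000, -1.400000) = 0.084000
  k2 = f(1.140000, -1.388240) = -0.067038
  u ← -1.400000 + (0.14/2)·(0.084000 + (-0.067038)) = -1.398813
t=1.140000, u=-1.398813:
  k1 = f(1.140000, -1.398813) = -0.072218
  k2 = f(1.280000, -1.408923) = -0.233972
  u ← -1.398813 + (0.14/2)·(-0.072218 + (-0.233972)) = -1.420246
t=1.280000, u=-1.420246:
  k1 = f(1.280000, -1.420246) = -0.239521
  k2 = f(1.420000, -1.453779) = -0.412752
  u ← -1.420246 + (0.14/2)·(-0.239521 + (-0.412752)) = -1.465905
u(1.42) ≈ -1.4659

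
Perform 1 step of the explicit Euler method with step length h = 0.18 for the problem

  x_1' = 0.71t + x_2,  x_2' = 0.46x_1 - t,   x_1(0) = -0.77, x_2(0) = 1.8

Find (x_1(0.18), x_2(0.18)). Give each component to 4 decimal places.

-0.4460, 1.7362

Euler on (x_1,x_2): x_1_{n+1} = x_1_n + h·x_1', x_2_{n+1} = x_2_n + h·x_2'.
0.000000: (-0.770000, 1.800000); f=(1.800000, -0.354200) → (-0.446000, 1.736244)
(x_1(0.18), x_2(0.18)) ≈ (-0.4460, 1.7362)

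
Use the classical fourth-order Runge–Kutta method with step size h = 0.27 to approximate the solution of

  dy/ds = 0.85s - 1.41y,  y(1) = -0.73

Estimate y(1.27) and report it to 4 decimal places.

-0.2807

RK4: k1 = f(s_n, y_n); k2 = f(s_n + h/2, y_n + (h/2)·k1); k3 = f(s_n + h/2, y_n + (h/2)·k2); k4 = f(s_n + h, y_n + h·k3); y_{n+1} = y_n + (h/6)·(k1 + 2k2 + 2k3 + k4).
s=1.000000, y=-0.730000:
  k1 = f(1.000000, -0.730000) = 1.879300
  k2 = f(1.135000, -0.476295) = 1.636325
  k3 = f(1.135000, -0.509096) = 1.682575
  k4 = f(1.270000, -0.275705) = 1.468244
  y ← -0.730000 + (0.27/6)·(k1 + 2k2 + 2k3 + k4) = -0.280659
y(1.27) ≈ -0.2807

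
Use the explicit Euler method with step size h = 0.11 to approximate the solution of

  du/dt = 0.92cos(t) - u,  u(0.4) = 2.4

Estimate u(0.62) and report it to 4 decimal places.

Euler: u_{n+1} = u_n + h·f(t_n, u_n).
t=0.400000, u=2.400000: f=-1.552624 → u ← 2.400000 + 0.11·(-1.552624) = 2.229211
t=0.510000, u=2.229211: f=-1.426286 → u ← 2.229211 + 0.11·(-1.426286) = 2.072320
u(0.62) ≈ 2.0723

2.0723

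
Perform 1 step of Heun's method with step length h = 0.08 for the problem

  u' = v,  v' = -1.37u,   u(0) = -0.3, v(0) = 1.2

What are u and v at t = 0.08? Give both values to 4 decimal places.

Heun on (u,v): k1 = f(t_n, state_n); k2 = f(t_n + h, state_n + h·k1); state_{n+1} = state_n + (h/2)·(k1 + k2).
0.000000: (-0.300000, 1.200000)
  k1 = (1.200000, 0.411000)
  predictor → (-0.204000, 1.232880)
  k2 = (1.232880, 0.279480)
  → (-0.202685, 1.227619)
(u(0.08), v(0.08)) ≈ (-0.2027, 1.2276)

-0.2027, 1.2276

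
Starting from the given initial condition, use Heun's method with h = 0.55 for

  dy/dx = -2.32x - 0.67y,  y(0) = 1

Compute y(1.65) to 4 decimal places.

Heun: k1 = f(x_n, y_n); k2 = f(x_n + h, y_n + h·k1); y_{n+1} = y_n + (h/2)·(k1 + k2).
x=0.000000, y=1.000000:
  k1 = f(0.000000, 1.000000) = -0.670000
  k2 = f(0.550000, 0.631500) = -1.699105
  y ← 1.000000 + (0.55/2)·(-0.670000 + (-1.699105)) = 0.348496
x=0.550000, y=0.348496:
  k1 = f(0.550000, 0.348496) = -1.509492
  k2 = f(1.100000, -0.481725) = -2.229244
  y ← 0.348496 + (0.55/2)·(-1.509492 + (-2.229244)) = -0.679657
x=1.100000, y=-0.679657:
  k1 = f(1.100000, -0.679657) = -2.096630
  k2 = f(1.650000, -1.832803) = -2.600022
  y ← -0.679657 + (0.55/2)·(-2.096630 + (-2.600022)) = -1.971236
y(1.65) ≈ -1.9712

-1.9712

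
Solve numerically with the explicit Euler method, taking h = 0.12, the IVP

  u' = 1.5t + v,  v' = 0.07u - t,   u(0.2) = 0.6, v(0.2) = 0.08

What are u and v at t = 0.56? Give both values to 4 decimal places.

0.7931, -0.0188

Euler on (u,v): u_{n+1} = u_n + h·u', v_{n+1} = v_n + h·v'.
0.200000: (0.600000, 0.080000); f=(0.380000, -0.158000) → (0.645600, 0.061040)
0.320000: (0.645600, 0.061040); f=(0.541040, -0.274808) → (0.710525, 0.028063)
0.440000: (0.710525, 0.028063); f=(0.688063, -0.390263) → (0.793092, -0.018769)
(u(0.56), v(0.56)) ≈ (0.7931, -0.0188)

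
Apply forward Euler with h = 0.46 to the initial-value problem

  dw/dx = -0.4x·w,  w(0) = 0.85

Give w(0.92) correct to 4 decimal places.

0.7781

Euler: w_{n+1} = w_n + h·f(x_n, w_n).
x=0.000000, w=0.850000: f=0.000000 → w ← 0.850000 + 0.46·0.000000 = 0.850000
x=0.460000, w=0.850000: f=-0.156400 → w ← 0.850000 + 0.46·(-0.156400) = 0.778056
w(0.92) ≈ 0.7781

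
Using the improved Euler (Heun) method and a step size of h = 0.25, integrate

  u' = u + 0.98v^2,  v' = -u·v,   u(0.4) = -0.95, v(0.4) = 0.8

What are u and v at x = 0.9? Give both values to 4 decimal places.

-0.9200, 1.3088

Heun on (u,v): k1 = f(x_n, state_n); k2 = f(x_n + h, state_n + h·k1); state_{n+1} = state_n + (h/2)·(k1 + k2).
0.400000: (-0.950000, 0.800000)
  k1 = (-0.322800, 0.760000)
  predictor → (-1.030700, 0.990000)
  k2 = (-0.070202, 1.020393)
  → (-0.999125, 1.022549)
0.650000: (-0.999125, 1.022549)
  k1 = (0.025569, 1.021655)
  predictor → (-0.992733, 1.277963)
  k2 = (0.607792, 1.268676)
  → (-0.919955, 1.308840)
(u(0.9), v(0.9)) ≈ (-0.9200, 1.3088)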